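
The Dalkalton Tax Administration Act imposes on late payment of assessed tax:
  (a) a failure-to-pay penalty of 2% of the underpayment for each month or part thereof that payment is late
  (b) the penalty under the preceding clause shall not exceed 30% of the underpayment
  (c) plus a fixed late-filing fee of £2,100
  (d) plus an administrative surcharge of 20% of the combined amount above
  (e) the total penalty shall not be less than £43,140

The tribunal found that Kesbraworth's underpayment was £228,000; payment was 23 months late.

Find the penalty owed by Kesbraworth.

Accrued rate: 2% × 23 = 46%, capped at 30% → 30%
Failure-to-pay penalty: 30% of £228,000 = £68,400
Penalty before surcharge: £68,400 + £2,100 = £70,500
Administrative surcharge: 20% of £70,500 = £14,100
Total penalty: £70,500 + £14,100 = £84,600
Minimum £43,140: £84,600 meets the minimum, no increase.

£84,600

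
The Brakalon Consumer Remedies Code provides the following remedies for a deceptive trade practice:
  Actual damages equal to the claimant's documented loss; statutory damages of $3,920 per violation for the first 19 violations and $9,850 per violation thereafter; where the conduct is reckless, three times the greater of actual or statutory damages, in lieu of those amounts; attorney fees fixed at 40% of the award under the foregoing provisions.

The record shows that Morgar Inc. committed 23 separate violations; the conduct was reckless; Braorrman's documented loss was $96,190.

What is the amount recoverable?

First 19 violations: 19 × $3,920 = $74,480
Remaining violations: (23 − 19) × $9,850 = $39,400
Statutory damages: $74,480 + $39,400 = $113,880
Greater of actual damages ($96,190) or statutory damages ($113,880): $113,880
Trebled: 3 × $113,880 = $341,640
Attorney fees: 40% of $341,640 = $136,656
Total recovery: $341,640 + $136,656 = $478,296

Total recovery: $478,296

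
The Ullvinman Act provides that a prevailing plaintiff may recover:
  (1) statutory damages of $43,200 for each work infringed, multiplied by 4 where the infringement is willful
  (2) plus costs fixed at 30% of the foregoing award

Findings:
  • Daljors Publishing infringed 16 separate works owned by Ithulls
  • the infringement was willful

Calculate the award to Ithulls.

$3,594,240

Statutory damages: 16 × $43,200 = $691,200
Multiplied by 4: 4 × $691,200 = $2,764,800
Costs: 30% of $2,764,800 = $829,440
Award plus costs: $2,764,800 + $829,440 = $3,594,240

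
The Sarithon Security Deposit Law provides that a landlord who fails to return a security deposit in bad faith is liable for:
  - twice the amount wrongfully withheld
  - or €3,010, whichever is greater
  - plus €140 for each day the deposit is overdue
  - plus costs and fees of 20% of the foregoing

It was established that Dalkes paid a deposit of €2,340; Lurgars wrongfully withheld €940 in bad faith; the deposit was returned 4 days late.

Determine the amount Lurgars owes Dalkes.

Doubled: 2 × €940 = €1,880
Minimum €3,010: €1,880 is below the minimum → €3,010
Late-return penalty: 4 × €140 = €560
Damages plus late penalty: €3,010 + €560 = €3,570
Costs and fees: 20% of €3,570 = €714
Total recovery: €3,570 + €714 = €4,284

€4,284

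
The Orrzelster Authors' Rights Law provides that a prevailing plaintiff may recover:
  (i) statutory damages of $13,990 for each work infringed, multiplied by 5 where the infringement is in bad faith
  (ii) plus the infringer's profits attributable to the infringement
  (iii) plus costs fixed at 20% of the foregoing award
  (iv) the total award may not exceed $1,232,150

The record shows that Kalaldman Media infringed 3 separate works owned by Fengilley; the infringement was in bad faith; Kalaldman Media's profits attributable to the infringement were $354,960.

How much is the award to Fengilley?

$677,772

Statutory damages: 3 × $13,990 = $41,970
Multiplied by 5: 5 × $41,970 = $209,850
Combined award: $209,850 + $354,960 = $564,810
Costs: 20% of $564,810 = $112,962
Award plus costs: $564,810 + $112,962 = $677,772
Cap at $1,232,150: $677,772 is within the cap, no reduction.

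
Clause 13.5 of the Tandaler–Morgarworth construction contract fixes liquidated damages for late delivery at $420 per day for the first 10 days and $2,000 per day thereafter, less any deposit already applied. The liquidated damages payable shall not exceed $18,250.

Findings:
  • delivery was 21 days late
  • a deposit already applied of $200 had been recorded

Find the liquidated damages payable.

First 10 days: 10 × $420 = $4,200
Remaining days: (21 − 10) × $2,000 = $22,000
Accrued per-day damages: $4,200 + $22,000 = $26,200
Less deposit already applied: $26,200 − $200 = $26,000
Cap at $18,250: $26,000 exceeds the cap → $18,250

Liquidated damages: $18,250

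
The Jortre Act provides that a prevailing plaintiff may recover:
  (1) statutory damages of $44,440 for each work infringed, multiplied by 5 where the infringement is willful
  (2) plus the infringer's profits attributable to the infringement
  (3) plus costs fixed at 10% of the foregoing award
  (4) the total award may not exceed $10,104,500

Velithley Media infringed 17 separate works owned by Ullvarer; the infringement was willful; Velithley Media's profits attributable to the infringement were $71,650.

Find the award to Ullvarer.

Statutory damages: 17 × $44,440 = $755,480
Multiplied by 5: 5 × $755,480 = $3,777,400
Combined award: $3,777,400 + $71,650 = $3,849,050
Costs: 10% of $3,849,050 = $384,905
Award plus costs: $3,849,050 + $384,905 = $4,233,955
Cap at $10,104,500: $4,233,955 is within the cap, no reduction.

Award: $4,233,955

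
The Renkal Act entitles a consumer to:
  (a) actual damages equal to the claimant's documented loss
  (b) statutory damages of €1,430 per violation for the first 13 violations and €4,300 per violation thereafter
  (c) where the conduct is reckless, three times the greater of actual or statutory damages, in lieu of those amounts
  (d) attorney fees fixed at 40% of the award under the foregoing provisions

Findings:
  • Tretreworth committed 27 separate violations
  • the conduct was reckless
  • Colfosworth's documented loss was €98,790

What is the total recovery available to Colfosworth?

First 13 violations: 13 × €1,430 = €18,590
Remaining violations: (27 − 13) × €4,300 = €60,200
Statutory damages: €18,590 + €60,200 = €78,790
Greater of actual damages (€98,790) or statutory damages (€78,790): €98,790
Trebled: 3 × €98,790 = €296,370
Attorney fees: 40% of €296,370 = €118,548
Total recovery: €296,370 + €118,548 = €414,918

€414,918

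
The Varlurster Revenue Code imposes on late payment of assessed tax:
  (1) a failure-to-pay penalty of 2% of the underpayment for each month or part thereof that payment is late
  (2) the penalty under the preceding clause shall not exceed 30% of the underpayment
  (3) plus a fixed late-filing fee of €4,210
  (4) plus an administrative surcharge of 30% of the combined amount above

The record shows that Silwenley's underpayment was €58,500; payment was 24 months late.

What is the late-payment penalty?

Accrued rate: 2% × 24 = 48%, capped at 30% → 30%
Failure-to-pay penalty: 30% of €58,500 = €17,550
Penalty before surcharge: €17,550 + €4,210 = €21,760
Administrative surcharge: 30% of €21,760 = €6,528
Total penalty: €21,760 + €6,528 = €28,288

€28,288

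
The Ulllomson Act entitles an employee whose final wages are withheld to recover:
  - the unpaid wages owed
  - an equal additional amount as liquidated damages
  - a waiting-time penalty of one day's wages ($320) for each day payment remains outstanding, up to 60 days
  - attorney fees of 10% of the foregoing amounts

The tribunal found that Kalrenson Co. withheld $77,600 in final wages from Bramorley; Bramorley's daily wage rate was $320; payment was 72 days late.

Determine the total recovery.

Liquidated damages (equal amount): $77,600
Penalty days: min(72, 60) = 60
Waiting-time penalty: 60 × $320 = $19,200
Subtotal: $77,600 + $77,600 + $19,200 = $174,400
Attorney fees: 10% of $174,400 = $17,440
Total award: $174,400 + $17,440 = $191,840

$191,840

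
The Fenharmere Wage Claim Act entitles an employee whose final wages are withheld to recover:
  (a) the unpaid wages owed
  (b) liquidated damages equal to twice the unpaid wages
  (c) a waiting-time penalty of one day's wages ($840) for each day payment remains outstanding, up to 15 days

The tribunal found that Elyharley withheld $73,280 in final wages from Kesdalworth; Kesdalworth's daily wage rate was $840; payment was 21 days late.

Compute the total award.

$232,440

Doubled: 2 × $73,280 = $146,560
Penalty days: min(21, 15) = 15
Waiting-time penalty: 15 × $840 = $12,600
Total award: $73,280 + $146,560 + $12,600 = $232,440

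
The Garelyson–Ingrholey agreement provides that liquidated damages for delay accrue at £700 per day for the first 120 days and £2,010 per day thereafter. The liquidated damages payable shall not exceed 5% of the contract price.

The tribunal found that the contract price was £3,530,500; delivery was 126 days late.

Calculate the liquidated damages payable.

First 120 days: 120 × £700 = £84,000
Remaining days: (126 − 120) × £2,010 = £12,060
Accrued per-day damages: £84,000 + £12,060 = £96,060
Cap: 5% of £3,530,500 = £176,525
Cap at £176,525: £96,060 is within the cap, no reduction.

£96,060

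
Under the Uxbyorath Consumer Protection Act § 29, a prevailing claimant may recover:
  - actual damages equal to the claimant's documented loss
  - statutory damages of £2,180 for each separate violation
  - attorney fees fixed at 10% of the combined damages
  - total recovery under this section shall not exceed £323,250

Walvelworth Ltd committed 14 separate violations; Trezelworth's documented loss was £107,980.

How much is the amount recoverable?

£152,350

Statutory damages: 14 × £2,180 = £30,520
Combined damages: £107,980 + £30,520 = £138,500
Attorney fees: 10% of £138,500 = £13,850
Total before cap: £138,500 + £13,850 = £152,350
Cap at £323,250: £152,350 is within the cap, no reduction.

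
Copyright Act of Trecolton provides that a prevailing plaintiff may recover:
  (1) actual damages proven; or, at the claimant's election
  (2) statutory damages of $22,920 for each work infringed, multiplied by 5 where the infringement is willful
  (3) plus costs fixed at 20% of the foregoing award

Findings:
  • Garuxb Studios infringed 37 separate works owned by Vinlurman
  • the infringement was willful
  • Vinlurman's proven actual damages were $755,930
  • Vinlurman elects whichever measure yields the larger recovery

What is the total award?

Statutory damages: 37 × $22,920 = $848,040
Multiplied by 5: 5 × $848,040 = $4,240,200
Greater of actual damages ($755,930) or enhanced statutory damages ($4,240,200): $4,240,200
Costs: 20% of $4,240,200 = $848,040
Award plus costs: $4,240,200 + $848,040 = $5,088,240

$5,088,240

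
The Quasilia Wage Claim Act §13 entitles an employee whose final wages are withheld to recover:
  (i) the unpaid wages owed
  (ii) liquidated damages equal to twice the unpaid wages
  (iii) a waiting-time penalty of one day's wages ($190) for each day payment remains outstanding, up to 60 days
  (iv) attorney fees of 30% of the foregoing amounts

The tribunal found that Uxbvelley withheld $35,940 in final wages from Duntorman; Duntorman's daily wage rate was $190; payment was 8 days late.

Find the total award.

Total award: $142,142

Doubled: 2 × $35,940 = $71,880
Penalty days: min(8, 60) = 8
Waiting-time penalty: 8 × $190 = $1,520
Subtotal: $35,940 + $71,880 + $1,520 = $109,340
Attorney fees: 30% of $109,340 = $32,802
Total award: $109,340 + $32,802 = $142,142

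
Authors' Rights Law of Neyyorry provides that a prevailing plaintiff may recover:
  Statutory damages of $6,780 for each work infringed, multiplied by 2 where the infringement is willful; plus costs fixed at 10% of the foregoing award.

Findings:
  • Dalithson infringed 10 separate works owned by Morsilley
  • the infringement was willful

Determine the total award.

$149,160

Statutory damages: 10 × $6,780 = $67,800
Doubled: 2 × $67,800 = $135,600
Costs: 10% of $135,600 = $13,560
Award plus costs: $135,600 + $13,560 = $149,160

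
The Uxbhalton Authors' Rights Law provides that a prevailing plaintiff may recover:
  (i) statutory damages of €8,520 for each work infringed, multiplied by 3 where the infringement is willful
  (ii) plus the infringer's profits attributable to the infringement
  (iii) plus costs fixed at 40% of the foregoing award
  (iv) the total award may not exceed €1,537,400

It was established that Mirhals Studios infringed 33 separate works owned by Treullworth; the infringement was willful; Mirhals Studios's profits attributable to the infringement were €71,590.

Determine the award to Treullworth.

Statutory damages: 33 × €8,520 = €281,160
Trebled: 3 × €281,160 = €843,480
Combined award: €843,480 + €71,590 = €915,070
Costs: 40% of €915,070 = €366,028
Award plus costs: €915,070 + €366,028 = €1,281,098
Cap at €1,537,400: €1,281,098 is within the cap, no reduction.

€1,281,098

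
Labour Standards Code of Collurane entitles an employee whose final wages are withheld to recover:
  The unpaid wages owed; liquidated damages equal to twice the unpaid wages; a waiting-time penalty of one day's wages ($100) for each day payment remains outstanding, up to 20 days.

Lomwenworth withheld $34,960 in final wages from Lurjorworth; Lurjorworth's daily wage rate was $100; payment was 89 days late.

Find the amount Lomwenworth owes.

Doubled: 2 × $34,960 = $69,920
Penalty days: min(89, 20) = 20
Waiting-time penalty: 20 × $100 = $2,000
Total award: $34,960 + $69,920 + $2,000 = $106,880

Total award: $106,880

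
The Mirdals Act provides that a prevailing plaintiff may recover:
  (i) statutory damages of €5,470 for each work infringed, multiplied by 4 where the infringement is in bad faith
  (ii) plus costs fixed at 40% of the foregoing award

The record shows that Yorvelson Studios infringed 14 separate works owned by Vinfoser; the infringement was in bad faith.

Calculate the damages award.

€428,848

Statutory damages: 14 × €5,470 = €76,580
Multiplied by 4: 4 × €76,580 = €306,320
Costs: 40% of €306,320 = €122,528
Award plus costs: €306,320 + €122,528 = €428,848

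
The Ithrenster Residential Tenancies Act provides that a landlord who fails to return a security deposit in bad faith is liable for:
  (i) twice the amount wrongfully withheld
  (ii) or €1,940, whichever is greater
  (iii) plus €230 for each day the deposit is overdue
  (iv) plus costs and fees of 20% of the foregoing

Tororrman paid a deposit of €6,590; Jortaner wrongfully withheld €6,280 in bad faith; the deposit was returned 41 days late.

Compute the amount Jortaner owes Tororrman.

Doubled: 2 × €6,280 = €12,560
Minimum €1,940: €12,560 meets the minimum, no increase.
Late-return penalty: 41 × €230 = €9,430
Damages plus late penalty: €12,560 + €9,430 = €21,990
Costs and fees: 20% of €21,990 = €4,398
Total recovery: €21,990 + €4,398 = €26,388

€26,388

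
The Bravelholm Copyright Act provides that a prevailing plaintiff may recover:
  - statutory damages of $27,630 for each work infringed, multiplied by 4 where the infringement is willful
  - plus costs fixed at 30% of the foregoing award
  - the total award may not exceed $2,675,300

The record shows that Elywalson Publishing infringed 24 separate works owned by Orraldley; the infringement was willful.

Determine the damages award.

$2,675,300

Statutory damages: 24 × $27,630 = $663,120
Multiplied by 4: 4 × $663,120 = $2,652,480
Costs: 30% of $2,652,480 = $795,744
Award plus costs: $2,652,480 + $795,744 = $3,448,224
Cap at $2,675,300: $3,448,224 exceeds the cap → $2,675,300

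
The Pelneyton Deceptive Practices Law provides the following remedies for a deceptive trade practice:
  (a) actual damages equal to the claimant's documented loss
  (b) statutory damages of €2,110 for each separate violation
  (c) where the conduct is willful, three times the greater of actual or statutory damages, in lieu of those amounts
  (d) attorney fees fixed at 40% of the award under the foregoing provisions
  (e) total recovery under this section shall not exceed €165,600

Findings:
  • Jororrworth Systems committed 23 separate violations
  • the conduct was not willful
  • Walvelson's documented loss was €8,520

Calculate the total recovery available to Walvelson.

Statutory damages: 23 × €2,110 = €48,530
Conduct not willful: the in-lieu enhancement does not apply.
Actual plus statutory damages: €8,520 + €48,530 = €57,050
Attorney fees: 40% of €57,050 = €22,820
Total before cap: €57,050 + €22,820 = €79,870
Cap at €165,600: €79,870 is within the cap, no reduction.

Total recovery: €79,870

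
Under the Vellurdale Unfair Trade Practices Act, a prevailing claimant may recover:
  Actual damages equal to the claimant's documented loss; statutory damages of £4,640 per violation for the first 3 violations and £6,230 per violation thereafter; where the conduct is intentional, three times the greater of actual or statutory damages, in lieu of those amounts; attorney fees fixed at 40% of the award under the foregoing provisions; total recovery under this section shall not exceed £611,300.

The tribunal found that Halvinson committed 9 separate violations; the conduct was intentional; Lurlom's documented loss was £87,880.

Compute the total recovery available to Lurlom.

First 3 violations: 3 × £4,640 = £13,920
Remaining violations: (9 − 3) × £6,230 = £37,380
Statutory damages: £13,920 + £37,380 = £51,300
Greater of actual damages (£87,880) or statutory damages (£51,300): £87,880
Trebled: 3 × £87,880 = £263,640
Attorney fees: 40% of £263,640 = £105,456
Total before cap: £263,640 + £105,456 = £369,096
Cap at £611,300: £369,096 is within the cap, no reduction.

£369,096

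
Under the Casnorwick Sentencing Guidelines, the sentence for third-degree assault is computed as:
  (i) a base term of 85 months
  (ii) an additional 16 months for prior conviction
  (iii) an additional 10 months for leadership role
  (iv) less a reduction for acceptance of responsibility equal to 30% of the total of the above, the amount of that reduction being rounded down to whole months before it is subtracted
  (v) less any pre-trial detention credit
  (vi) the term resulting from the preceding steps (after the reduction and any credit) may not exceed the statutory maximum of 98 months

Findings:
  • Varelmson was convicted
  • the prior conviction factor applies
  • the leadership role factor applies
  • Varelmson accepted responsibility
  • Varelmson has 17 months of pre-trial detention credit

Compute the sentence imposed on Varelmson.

Prior conviction enhancement: +16 months
Leadership role enhancement: +10 months
Adjusted term: 85 months + 16 months + 10 months = 111 months
Acceptance of responsibility reduction: 30% of 111 months = 33 months (rounded down)
After reduction: 111 − 33 = 78 months
Less pre-trial detention credit: 78 months − 17 months = 61 months
Cap at 98 months: 61 months is within the cap, no reduction.

61 months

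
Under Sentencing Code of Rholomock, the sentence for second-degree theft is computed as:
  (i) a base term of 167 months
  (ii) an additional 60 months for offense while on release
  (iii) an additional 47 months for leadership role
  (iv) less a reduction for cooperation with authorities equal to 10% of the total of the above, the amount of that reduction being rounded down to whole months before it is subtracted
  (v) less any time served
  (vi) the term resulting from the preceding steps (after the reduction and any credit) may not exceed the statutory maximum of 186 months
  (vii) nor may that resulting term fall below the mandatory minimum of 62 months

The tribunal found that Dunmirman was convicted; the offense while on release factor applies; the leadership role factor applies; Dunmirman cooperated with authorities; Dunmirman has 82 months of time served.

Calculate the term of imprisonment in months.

165 months

Offense while on release enhancement: +60 months
Leadership role enhancement: +47 months
Adjusted term: 167 months + 60 months + 47 months = 274 months
Cooperation with authorities reduction: 10% of 274 months = 27 months (rounded down)
After reduction: 274 − 27 = 247 months
Less time served: 247 months − 82 months = 165 months
Cap at 186 months: 165 months is within the cap, no reduction.
Minimum 62 months: 165 months meets the minimum, no increase.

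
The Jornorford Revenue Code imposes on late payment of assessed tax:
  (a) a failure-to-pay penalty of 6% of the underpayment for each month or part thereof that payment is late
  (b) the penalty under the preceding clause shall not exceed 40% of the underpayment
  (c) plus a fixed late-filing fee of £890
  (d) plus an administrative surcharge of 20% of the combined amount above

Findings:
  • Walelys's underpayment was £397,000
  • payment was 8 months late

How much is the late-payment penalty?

£191,628

Accrued rate: 6% × 8 = 48%, capped at 40% → 40%
Failure-to-pay penalty: 40% of £397,000 = £158,800
Penalty before surcharge: £158,800 + £890 = £159,690
Administrative surcharge: 20% of £159,690 = £31,938
Total penalty: £159,690 + £31,938 = £191,628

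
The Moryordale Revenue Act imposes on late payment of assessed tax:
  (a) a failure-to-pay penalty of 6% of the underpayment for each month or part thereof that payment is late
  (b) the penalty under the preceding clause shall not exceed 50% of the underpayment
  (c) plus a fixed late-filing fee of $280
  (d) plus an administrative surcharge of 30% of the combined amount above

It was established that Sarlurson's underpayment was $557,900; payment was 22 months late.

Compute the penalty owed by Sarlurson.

Penalty: $362,999

Accrued rate: 6% × 22 = 132%, capped at 50% → 50%
Failure-to-pay penalty: 50% of $557,900 = $278,950
Penalty before surcharge: $278,950 + $280 = $279,230
Administrative surcharge: 30% of $279,230 = $83,769
Total penalty: $279,230 + $83,769 = $362,999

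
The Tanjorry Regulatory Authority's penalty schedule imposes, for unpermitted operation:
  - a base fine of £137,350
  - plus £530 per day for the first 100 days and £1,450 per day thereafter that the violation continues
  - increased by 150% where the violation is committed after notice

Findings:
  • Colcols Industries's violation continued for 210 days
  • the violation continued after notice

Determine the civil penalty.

First 100 days: 100 × £530 = £53,000
Remaining days: (210 − 100) × £1,450 = £159,500
Per-day component: £53,000 + £159,500 = £212,500
Base plus per-day: £137,350 + £212,500 = £349,850
Enhancement: 150% of £349,850 = £524,775
Enhanced fine: £349,850 + £524,775 = £874,625

£874,625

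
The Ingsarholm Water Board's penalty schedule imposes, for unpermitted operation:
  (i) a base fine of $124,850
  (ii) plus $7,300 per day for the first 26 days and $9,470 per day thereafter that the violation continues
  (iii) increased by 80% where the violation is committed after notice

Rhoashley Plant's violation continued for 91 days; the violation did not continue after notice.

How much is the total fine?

First 26 days: 26 × $7,300 = $189,800
Remaining days: (91 − 26) × $9,470 = $615,550
Per-day component: $189,800 + $615,550 = $805,350
Base plus per-day: $124,850 + $805,350 = $930,200
The violation did not continue after notice: no 80% increase.

Civil penalty: $930,200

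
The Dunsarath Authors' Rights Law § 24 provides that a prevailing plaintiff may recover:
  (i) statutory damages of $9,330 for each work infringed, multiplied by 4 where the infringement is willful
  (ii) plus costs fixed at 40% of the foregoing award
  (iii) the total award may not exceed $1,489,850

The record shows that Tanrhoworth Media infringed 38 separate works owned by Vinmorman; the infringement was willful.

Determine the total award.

Statutory damages: 38 × $9,330 = $354,540
Multiplied by 4: 4 × $354,540 = $1,418,160
Costs: 40% of $1,418,160 = $567,264
Award plus costs: $1,418,160 + $567,264 = $1,985,424
Cap at $1,489,850: $1,985,424 exceeds the cap → $1,489,850

$1,489,850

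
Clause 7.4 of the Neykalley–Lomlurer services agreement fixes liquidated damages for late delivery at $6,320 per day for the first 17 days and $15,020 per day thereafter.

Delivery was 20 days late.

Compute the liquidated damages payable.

First 17 days: 17 × $6,320 = $107,440
Remaining days: (20 − 17) × $15,020 = $45,060
Accrued per-day damages: $107,440 + $45,060 = $152,500

$152,500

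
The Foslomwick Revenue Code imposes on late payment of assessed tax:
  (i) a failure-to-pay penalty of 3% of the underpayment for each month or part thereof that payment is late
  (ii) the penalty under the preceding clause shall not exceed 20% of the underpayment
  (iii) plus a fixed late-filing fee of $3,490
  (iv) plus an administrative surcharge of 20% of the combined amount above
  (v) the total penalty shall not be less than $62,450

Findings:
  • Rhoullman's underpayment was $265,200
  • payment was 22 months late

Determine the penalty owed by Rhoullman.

Accrued rate: 3% × 22 = 66%, capped at 20% → 20%
Failure-to-pay penalty: 20% of $265,200 = $53,040
Penalty before surcharge: $53,040 + $3,490 = $56,530
Administrative surcharge: 20% of $56,530 = $11,306
Total penalty: $56,530 + $11,306 = $67,836
Minimum $62,450: $67,836 meets the minimum, no increase.

Penalty: $67,836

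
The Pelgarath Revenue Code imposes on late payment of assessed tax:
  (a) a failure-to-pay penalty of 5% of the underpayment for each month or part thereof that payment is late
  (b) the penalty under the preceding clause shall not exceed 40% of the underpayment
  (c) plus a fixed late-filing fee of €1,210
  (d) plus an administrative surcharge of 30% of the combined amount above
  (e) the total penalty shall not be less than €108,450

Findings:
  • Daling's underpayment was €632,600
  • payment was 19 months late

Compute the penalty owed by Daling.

Penalty: €330,525

Accrued rate: 5% × 19 = 95%, capped at 40% → 40%
Failure-to-pay penalty: 40% of €632,600 = €253,040
Penalty before surcharge: €253,040 + €1,210 = €254,250
Administrative surcharge: 30% of €254,250 = €76,275
Total penalty: €254,250 + €76,275 = €330,525
Minimum €108,450: €330,525 meets the minimum, no increase.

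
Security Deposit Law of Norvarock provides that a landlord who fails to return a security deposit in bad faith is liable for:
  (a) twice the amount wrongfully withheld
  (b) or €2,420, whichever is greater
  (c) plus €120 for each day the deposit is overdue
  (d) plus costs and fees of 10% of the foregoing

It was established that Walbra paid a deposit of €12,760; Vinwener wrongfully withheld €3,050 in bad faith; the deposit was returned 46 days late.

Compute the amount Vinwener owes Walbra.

€12,782

Doubled: 2 × €3,050 = €6,100
Minimum €2,420: €6,100 meets the minimum, no increase.
Late-return penalty: 46 × €120 = €5,520
Damages plus late penalty: €6,100 + €5,520 = €11,620
Costs and fees: 10% of €11,620 = €1,162
Total recovery: €11,620 + €1,162 = €12,782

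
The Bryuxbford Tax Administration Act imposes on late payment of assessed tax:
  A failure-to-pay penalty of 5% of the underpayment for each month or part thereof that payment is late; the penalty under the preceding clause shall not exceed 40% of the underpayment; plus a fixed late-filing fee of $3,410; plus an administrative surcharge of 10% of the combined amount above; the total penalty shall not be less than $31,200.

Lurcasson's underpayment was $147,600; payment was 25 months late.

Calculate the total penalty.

Penalty: $68,695

Accrued rate: 5% × 25 = 125%, capped at 40% → 40%
Failure-to-pay penalty: 40% of $147,600 = $59,040
Penalty before surcharge: $59,040 + $3,410 = $62,450
Administrative surcharge: 10% of $62,450 = $6,245
Total penalty: $62,450 + $6,245 = $68,695
Minimum $31,200: $68,695 meets the minimum, no increase.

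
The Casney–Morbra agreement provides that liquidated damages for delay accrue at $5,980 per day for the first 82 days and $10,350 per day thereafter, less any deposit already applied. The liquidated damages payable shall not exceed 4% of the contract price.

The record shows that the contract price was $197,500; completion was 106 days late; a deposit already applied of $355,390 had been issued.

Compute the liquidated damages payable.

First 82 days: 82 × $5,980 = $490,360
Remaining days: (106 − 82) × $10,350 = $248,400
Accrued per-day damages: $490,360 + $248,400 = $738,760
Less deposit already applied: $738,760 − $355,390 = $383,370
Cap: 4% of $197,500 = $7,900
Cap at $7,900: $383,370 exceeds the cap → $7,900

$7,900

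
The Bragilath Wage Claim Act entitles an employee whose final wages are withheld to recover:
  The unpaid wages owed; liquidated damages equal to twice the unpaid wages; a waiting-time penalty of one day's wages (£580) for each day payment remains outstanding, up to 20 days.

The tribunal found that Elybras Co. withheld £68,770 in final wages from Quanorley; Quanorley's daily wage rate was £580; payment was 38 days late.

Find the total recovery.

Doubled: 2 × £68,770 = £137,540
Penalty days: min(38, 20) = 20
Waiting-time penalty: 20 × £580 = £11,600
Total award: £68,770 + £137,540 + £11,600 = £217,910

£217,910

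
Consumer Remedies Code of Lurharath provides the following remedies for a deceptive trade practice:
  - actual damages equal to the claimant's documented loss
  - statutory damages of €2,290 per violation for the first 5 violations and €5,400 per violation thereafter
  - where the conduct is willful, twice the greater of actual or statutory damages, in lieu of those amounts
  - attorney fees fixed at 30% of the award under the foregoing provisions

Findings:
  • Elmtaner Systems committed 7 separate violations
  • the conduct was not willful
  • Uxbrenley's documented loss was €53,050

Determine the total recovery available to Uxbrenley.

€97,890

First 5 violations: 5 × €2,290 = €11,450
Remaining violations: (7 − 5) × €5,400 = €10,800
Statutory damages: €11,450 + €10,800 = €22,250
Conduct not willful: the in-lieu enhancement does not apply.
Actual plus statutory damages: €53,050 + €22,250 = €75,300
Attorney fees: 30% of €75,300 = €22,590
Total recovery: €75,300 + €22,590 = €97,890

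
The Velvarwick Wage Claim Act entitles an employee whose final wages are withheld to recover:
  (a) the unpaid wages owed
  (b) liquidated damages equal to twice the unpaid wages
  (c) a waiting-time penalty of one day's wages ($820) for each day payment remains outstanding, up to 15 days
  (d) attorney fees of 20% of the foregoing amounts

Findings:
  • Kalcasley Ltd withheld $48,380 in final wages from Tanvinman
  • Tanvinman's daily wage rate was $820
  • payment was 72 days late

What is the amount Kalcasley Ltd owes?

Doubled: 2 × $48,380 = $96,760
Penalty days: min(72, 15) = 15
Waiting-time penalty: 15 × $820 = $12,300
Subtotal: $48,380 + $96,760 + $12,300 = $157,440
Attorney fees: 20% of $157,440 = $31,488
Total award: $157,440 + $31,488 = $188,928

$188,928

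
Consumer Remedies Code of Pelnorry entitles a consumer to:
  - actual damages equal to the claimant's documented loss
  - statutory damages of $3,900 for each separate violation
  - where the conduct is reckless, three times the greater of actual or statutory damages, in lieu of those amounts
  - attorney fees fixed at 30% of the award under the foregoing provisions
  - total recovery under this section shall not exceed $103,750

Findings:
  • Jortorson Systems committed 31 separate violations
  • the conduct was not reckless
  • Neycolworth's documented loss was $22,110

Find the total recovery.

$103,750

Statutory damages: 31 × $3,900 = $120,900
Conduct not reckless: the in-lieu enhancement does not apply.
Actual plus statutory damages: $22,110 + $120,900 = $143,010
Attorney fees: 30% of $143,010 = $42,903
Total before cap: $143,010 + $42,903 = $185,913
Cap at $103,750: $185,913 exceeds the cap → $103,750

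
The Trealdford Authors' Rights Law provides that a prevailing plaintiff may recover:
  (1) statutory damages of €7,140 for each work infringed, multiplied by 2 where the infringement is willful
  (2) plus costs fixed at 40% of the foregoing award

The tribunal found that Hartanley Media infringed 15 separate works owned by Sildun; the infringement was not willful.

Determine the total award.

Statutory damages: 15 × €7,140 = €107,100
Infringement not willful: no ×2 enhancement.
Costs: 40% of €107,100 = €42,840
Award plus costs: €107,100 + €42,840 = €149,940

€149,940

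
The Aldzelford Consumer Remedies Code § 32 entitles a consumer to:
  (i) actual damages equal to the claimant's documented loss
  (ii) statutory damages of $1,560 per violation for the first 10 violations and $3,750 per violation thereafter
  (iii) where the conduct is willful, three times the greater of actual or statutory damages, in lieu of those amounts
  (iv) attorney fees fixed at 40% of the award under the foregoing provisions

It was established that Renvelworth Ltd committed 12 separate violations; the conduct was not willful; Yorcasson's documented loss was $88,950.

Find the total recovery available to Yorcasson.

First 10 violations: 10 × $1,560 = $15,600
Remaining violations: (12 − 10) × $3,750 = $7,500
Statutory damages: $15,600 + $7,500 = $23,100
Conduct not willful: the in-lieu enhancement does not apply.
Actual plus statutory damages: $88,950 + $23,100 = $112,050
Attorney fees: 40% of $112,050 = $44,820
Total recovery: $112,050 + $44,820 = $156,870

$156,870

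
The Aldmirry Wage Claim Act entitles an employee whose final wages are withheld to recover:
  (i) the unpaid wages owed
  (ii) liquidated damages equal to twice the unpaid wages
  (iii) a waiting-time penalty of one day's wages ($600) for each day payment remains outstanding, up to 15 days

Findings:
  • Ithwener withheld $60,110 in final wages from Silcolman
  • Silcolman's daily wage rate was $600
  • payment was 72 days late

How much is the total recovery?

Total award: $189,330

Doubled: 2 × $60,110 = $120,220
Penalty days: min(72, 15) = 15
Waiting-time penalty: 15 × $600 = $9,000
Total award: $60,110 + $120,220 + $9,000 = $189,330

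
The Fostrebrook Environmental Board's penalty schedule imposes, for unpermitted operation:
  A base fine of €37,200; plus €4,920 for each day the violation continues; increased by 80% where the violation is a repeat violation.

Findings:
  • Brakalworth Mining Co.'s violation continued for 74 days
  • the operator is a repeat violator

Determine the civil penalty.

Per-day component: 74 × €4,920 = €364,080
Base plus per-day: €37,200 + €364,080 = €401,280
Enhancement: 80% of €401,280 = €321,024
Enhanced fine: €401,280 + €321,024 = €722,304

€722,304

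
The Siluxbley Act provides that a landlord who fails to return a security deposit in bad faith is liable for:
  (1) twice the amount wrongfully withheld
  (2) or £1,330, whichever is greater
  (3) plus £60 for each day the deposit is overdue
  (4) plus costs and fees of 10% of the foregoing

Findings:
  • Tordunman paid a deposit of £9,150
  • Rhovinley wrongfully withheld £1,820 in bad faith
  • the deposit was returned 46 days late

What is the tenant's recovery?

Doubled: 2 × £1,820 = £3,640
Minimum £1,330: £3,640 meets the minimum, no increase.
Late-return penalty: 46 × £60 = £2,760
Damages plus late penalty: £3,640 + £2,760 = £6,400
Costs and fees: 10% of £6,400 = £640
Total recovery: £6,400 + £640 = £7,040

£7,040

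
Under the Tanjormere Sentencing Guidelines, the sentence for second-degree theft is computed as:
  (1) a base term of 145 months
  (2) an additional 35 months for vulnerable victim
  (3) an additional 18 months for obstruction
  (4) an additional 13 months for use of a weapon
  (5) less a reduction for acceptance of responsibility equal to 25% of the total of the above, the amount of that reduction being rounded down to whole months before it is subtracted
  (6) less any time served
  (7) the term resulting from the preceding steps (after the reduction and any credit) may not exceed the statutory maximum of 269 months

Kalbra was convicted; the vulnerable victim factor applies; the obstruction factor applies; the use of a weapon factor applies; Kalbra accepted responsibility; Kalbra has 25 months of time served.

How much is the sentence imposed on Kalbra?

134 months

Vulnerable victim enhancement: +35 months
Obstruction enhancement: +18 months
Use of a weapon enhancement: +13 months
Adjusted term: 145 months + 35 months + 18 months + 13 months = 211 months
Acceptance of responsibility reduction: 25% of 211 months = 52 months (rounded down)
After reduction: 211 − 52 = 159 months
Less time served: 159 months − 25 months = 134 months
Cap at 269 months: 134 months is within the cap, no reduction.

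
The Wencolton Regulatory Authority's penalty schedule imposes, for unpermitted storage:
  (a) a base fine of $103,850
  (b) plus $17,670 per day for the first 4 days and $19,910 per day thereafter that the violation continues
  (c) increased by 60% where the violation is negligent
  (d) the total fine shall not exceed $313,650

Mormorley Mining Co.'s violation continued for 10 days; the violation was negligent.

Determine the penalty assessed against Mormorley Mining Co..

Civil penalty: $313,650

First 4 days: 4 × $17,670 = $70,680
Remaining days: (10 − 4) × $19,910 = $119,460
Per-day component: $70,680 + $119,460 = $190,140
Base plus per-day: $103,850 + $190,140 = $293,990
Enhancement: 60% of $293,990 = $176,394
Enhanced fine: $293,990 + $176,394 = $470,384
Cap at $313,650: $470,384 exceeds the cap → $313,650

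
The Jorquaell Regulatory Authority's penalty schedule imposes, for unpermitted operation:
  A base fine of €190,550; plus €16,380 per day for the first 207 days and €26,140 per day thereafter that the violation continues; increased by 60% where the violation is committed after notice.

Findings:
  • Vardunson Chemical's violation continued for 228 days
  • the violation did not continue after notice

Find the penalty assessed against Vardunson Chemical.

€4,130,150

First 207 days: 207 × €16,380 = €3,390,660
Remaining days: (228 − 207) × €26,140 = €548,940
Per-day component: €3,390,660 + €548,940 = €3,939,600
Base plus per-day: €190,550 + €3,939,600 = €4,130,150
The violation did not continue after notice: no 60% increase.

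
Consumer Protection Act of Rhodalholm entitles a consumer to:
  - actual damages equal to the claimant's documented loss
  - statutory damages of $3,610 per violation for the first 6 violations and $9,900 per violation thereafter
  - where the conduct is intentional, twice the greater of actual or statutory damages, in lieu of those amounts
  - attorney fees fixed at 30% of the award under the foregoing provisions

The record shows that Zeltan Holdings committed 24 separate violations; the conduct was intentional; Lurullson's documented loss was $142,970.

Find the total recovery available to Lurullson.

First 6 violations: 6 × $3,610 = $21,660
Remaining violations: (24 − 6) × $9,900 = $178,200
Statutory damages: $21,660 + $178,200 = $199,860
Greater of actual damages ($142,970) or statutory damages ($199,860): $199,860
Doubled: 2 × $199,860 = $399,720
Attorney fees: 30% of $399,720 = $119,916
Total recovery: $399,720 + $119,916 = $519,636

$519,636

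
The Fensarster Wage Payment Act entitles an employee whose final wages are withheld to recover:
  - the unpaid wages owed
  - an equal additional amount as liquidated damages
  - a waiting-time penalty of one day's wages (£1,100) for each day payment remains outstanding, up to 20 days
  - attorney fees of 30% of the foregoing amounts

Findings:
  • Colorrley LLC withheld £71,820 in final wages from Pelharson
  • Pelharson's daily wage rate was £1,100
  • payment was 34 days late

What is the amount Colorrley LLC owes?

£215,332

Liquidated damages (equal amount): £71,820
Penalty days: min(34, 20) = 20
Waiting-time penalty: 20 × £1,100 = £22,000
Subtotal: £71,820 + £71,820 + £22,000 = £165,640
Attorney fees: 30% of £165,640 = £49,692
Total award: £165,640 + £49,692 = £215,332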